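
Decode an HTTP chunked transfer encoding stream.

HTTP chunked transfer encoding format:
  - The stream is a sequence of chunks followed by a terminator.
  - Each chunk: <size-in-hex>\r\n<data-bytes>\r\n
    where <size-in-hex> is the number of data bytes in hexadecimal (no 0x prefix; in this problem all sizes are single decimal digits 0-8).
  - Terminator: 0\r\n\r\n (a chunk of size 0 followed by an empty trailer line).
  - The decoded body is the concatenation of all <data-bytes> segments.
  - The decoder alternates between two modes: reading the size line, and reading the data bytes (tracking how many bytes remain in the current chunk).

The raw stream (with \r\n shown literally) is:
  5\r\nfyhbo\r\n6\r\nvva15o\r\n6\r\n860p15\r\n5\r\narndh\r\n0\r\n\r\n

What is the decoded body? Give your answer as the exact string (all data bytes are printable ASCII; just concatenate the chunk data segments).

Answer: fyhbovva15o860p15arndh

Derivation:
Chunk 1: stream[0..1]='5' size=0x5=5, data at stream[3..8]='fyhbo' -> body[0..5], body so far='fyhbo'
Chunk 2: stream[10..11]='6' size=0x6=6, data at stream[13..19]='vva15o' -> body[5..11], body so far='fyhbovva15o'
Chunk 3: stream[21..22]='6' size=0x6=6, data at stream[24..30]='860p15' -> body[11..17], body so far='fyhbovva15o860p15'
Chunk 4: stream[32..33]='5' size=0x5=5, data at stream[35..40]='arndh' -> body[17..22], body so far='fyhbovva15o860p15arndh'
Chunk 5: stream[42..43]='0' size=0 (terminator). Final body='fyhbovva15o860p15arndh' (22 bytes)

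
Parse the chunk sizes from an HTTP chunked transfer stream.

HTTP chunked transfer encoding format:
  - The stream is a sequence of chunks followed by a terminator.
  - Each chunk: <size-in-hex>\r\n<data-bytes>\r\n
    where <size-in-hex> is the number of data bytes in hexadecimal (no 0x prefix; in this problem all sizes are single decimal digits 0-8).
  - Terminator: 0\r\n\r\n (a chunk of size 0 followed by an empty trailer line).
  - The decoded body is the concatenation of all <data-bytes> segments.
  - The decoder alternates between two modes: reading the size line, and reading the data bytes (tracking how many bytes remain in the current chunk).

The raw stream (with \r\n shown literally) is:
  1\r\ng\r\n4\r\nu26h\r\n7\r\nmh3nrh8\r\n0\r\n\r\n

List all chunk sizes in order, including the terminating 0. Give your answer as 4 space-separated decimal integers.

Answer: 1 4 7 0

Derivation:
Chunk 1: stream[0..1]='1' size=0x1=1, data at stream[3..4]='g' -> body[0..1], body so far='g'
Chunk 2: stream[6..7]='4' size=0x4=4, data at stream[9..13]='u26h' -> body[1..5], body so far='gu26h'
Chunk 3: stream[15..16]='7' size=0x7=7, data at stream[18..25]='mh3nrh8' -> body[5..12], body so far='gu26hmh3nrh8'
Chunk 4: stream[27..28]='0' size=0 (terminator). Final body='gu26hmh3nrh8' (12 bytes)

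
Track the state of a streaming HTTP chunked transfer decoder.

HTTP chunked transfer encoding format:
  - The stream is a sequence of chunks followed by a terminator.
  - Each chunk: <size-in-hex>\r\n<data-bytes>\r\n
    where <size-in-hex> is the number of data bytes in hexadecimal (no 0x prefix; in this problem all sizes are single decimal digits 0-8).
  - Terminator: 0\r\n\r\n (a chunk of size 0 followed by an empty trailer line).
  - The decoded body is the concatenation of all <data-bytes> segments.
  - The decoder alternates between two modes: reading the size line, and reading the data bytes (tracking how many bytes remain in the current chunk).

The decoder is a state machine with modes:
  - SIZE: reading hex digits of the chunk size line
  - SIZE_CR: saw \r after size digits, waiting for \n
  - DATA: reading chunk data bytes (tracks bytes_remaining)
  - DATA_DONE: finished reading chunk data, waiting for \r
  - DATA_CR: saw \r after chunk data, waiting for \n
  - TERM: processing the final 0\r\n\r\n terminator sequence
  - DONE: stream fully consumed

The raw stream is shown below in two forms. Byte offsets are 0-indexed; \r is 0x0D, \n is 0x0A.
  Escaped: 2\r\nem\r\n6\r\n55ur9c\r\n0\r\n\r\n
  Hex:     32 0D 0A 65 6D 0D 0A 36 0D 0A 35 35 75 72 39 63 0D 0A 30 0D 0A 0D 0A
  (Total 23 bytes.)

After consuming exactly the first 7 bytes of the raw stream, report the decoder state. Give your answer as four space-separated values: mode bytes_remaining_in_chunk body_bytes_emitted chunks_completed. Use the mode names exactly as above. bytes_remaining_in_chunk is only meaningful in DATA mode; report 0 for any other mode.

Byte 0 = '2': mode=SIZE remaining=0 emitted=0 chunks_done=0
Byte 1 = 0x0D: mode=SIZE_CR remaining=0 emitted=0 chunks_done=0
Byte 2 = 0x0A: mode=DATA remaining=2 emitted=0 chunks_done=0
Byte 3 = 'e': mode=DATA remaining=1 emitted=1 chunks_done=0
Byte 4 = 'm': mode=DATA_DONE remaining=0 emitted=2 chunks_done=0
Byte 5 = 0x0D: mode=DATA_CR remaining=0 emitted=2 chunks_done=0
Byte 6 = 0x0A: mode=SIZE remaining=0 emitted=2 chunks_done=1

Answer: SIZE 0 2 1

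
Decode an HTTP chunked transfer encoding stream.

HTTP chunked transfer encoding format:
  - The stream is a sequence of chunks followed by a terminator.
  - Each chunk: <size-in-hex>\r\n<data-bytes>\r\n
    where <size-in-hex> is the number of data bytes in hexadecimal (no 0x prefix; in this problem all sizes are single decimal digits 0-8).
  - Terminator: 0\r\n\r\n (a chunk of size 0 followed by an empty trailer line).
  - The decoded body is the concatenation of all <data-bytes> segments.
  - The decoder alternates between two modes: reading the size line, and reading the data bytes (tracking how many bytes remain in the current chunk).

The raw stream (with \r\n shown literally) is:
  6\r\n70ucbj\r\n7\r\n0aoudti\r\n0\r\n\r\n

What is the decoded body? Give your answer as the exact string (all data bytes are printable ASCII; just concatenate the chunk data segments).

Answer: 70ucbj0aoudti

Derivation:
Chunk 1: stream[0..1]='6' size=0x6=6, data at stream[3..9]='70ucbj' -> body[0..6], body so far='70ucbj'
Chunk 2: stream[11..12]='7' size=0x7=7, data at stream[14..21]='0aoudti' -> body[6..13], body so far='70ucbj0aoudti'
Chunk 3: stream[23..24]='0' size=0 (terminator). Final body='70ucbj0aoudti' (13 bytes)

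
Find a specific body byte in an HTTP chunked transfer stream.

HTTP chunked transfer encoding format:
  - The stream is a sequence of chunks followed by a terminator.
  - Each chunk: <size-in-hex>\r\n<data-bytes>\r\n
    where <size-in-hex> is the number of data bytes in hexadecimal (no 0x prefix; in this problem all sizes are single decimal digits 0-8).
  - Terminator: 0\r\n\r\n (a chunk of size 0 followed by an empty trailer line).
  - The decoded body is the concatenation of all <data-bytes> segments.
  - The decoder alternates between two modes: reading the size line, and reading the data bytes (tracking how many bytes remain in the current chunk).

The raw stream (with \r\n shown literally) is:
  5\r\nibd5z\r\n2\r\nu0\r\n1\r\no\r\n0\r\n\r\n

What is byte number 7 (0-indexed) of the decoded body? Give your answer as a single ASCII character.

Answer: o

Derivation:
Chunk 1: stream[0..1]='5' size=0x5=5, data at stream[3..8]='ibd5z' -> body[0..5], body so far='ibd5z'
Chunk 2: stream[10..11]='2' size=0x2=2, data at stream[13..15]='u0' -> body[5..7], body so far='ibd5zu0'
Chunk 3: stream[17..18]='1' size=0x1=1, data at stream[20..21]='o' -> body[7..8], body so far='ibd5zu0o'
Chunk 4: stream[23..24]='0' size=0 (terminator). Final body='ibd5zu0o' (8 bytes)
Body byte 7 = 'o'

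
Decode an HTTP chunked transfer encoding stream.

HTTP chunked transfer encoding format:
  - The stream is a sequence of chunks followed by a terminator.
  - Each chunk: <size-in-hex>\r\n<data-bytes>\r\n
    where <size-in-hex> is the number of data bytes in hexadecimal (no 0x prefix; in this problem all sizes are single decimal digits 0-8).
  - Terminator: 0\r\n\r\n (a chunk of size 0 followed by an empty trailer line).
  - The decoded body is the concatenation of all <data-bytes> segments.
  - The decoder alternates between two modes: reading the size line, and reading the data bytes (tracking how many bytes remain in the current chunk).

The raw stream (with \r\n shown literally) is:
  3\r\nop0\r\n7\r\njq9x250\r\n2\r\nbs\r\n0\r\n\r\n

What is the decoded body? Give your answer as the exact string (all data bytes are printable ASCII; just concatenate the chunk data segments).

Chunk 1: stream[0..1]='3' size=0x3=3, data at stream[3..6]='op0' -> body[0..3], body so far='op0'
Chunk 2: stream[8..9]='7' size=0x7=7, data at stream[11..18]='jq9x250' -> body[3..10], body so far='op0jq9x250'
Chunk 3: stream[20..21]='2' size=0x2=2, data at stream[23..25]='bs' -> body[10..12], body so far='op0jq9x250bs'
Chunk 4: stream[27..28]='0' size=0 (terminator). Final body='op0jq9x250bs' (12 bytes)

Answer: op0jq9x250bs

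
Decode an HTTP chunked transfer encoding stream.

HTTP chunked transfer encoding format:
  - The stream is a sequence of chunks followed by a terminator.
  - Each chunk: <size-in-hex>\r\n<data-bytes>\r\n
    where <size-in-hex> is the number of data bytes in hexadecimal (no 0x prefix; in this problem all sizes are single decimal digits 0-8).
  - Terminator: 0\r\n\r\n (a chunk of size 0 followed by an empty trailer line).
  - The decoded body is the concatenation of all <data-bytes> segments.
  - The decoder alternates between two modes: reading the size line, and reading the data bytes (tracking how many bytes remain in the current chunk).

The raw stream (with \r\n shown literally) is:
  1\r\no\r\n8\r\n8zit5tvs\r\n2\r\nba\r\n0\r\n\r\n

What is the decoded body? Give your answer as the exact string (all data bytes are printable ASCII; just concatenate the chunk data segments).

Chunk 1: stream[0..1]='1' size=0x1=1, data at stream[3..4]='o' -> body[0..1], body so far='o'
Chunk 2: stream[6..7]='8' size=0x8=8, data at stream[9..17]='8zit5tvs' -> body[1..9], body so far='o8zit5tvs'
Chunk 3: stream[19..20]='2' size=0x2=2, data at stream[22..24]='ba' -> body[9..11], body so far='o8zit5tvsba'
Chunk 4: stream[26..27]='0' size=0 (terminator). Final body='o8zit5tvsba' (11 bytes)

Answer: o8zit5tvsba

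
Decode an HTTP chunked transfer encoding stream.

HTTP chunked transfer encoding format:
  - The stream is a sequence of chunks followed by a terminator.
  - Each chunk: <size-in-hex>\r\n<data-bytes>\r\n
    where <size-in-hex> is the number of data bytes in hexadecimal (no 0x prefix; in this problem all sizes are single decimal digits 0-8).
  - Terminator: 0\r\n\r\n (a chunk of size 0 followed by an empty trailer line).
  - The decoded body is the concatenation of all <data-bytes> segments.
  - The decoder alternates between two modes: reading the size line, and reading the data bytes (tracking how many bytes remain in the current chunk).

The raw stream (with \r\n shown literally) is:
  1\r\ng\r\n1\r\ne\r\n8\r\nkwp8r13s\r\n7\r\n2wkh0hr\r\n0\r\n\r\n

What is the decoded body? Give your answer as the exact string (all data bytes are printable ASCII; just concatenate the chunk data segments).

Answer: gekwp8r13s2wkh0hr

Derivation:
Chunk 1: stream[0..1]='1' size=0x1=1, data at stream[3..4]='g' -> body[0..1], body so far='g'
Chunk 2: stream[6..7]='1' size=0x1=1, data at stream[9..10]='e' -> body[1..2], body so far='ge'
Chunk 3: stream[12..13]='8' size=0x8=8, data at stream[15..23]='kwp8r13s' -> body[2..10], body so far='gekwp8r13s'
Chunk 4: stream[25..26]='7' size=0x7=7, data at stream[28..35]='2wkh0hr' -> body[10..17], body so far='gekwp8r13s2wkh0hr'
Chunk 5: stream[37..38]='0' size=0 (terminator). Final body='gekwp8r13s2wkh0hr' (17 bytes)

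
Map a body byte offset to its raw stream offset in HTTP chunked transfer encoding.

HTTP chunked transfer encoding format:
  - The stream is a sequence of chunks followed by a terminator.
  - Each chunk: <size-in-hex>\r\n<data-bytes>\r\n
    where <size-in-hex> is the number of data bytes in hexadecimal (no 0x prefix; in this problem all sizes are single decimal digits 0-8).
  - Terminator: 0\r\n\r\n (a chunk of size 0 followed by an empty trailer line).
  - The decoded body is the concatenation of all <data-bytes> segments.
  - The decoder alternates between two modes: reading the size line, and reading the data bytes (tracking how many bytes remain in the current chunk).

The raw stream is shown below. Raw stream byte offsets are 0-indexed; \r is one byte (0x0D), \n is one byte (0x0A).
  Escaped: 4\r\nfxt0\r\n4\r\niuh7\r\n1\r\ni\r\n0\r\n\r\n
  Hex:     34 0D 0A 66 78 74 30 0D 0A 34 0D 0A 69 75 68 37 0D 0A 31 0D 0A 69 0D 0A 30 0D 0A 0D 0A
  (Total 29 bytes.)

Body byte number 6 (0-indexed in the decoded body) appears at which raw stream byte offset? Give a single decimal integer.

Answer: 14

Derivation:
Chunk 1: stream[0..1]='4' size=0x4=4, data at stream[3..7]='fxt0' -> body[0..4], body so far='fxt0'
Chunk 2: stream[9..10]='4' size=0x4=4, data at stream[12..16]='iuh7' -> body[4..8], body so far='fxt0iuh7'
Chunk 3: stream[18..19]='1' size=0x1=1, data at stream[21..22]='i' -> body[8..9], body so far='fxt0iuh7i'
Chunk 4: stream[24..25]='0' size=0 (terminator). Final body='fxt0iuh7i' (9 bytes)
Body byte 6 at stream offset 14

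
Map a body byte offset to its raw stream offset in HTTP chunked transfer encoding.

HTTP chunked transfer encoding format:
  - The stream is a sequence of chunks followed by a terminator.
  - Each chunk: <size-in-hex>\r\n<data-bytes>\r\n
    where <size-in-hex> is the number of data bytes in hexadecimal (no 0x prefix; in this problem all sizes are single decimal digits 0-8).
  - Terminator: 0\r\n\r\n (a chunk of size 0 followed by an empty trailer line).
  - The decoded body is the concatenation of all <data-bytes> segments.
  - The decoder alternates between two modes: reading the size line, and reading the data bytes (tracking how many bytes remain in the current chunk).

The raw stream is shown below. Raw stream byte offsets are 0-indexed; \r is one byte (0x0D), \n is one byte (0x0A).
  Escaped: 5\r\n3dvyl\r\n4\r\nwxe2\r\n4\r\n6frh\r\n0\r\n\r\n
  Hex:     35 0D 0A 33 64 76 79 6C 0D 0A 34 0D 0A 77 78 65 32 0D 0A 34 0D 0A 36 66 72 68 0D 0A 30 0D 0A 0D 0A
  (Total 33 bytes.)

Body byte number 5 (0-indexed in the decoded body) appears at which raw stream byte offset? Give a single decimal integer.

Answer: 13

Derivation:
Chunk 1: stream[0..1]='5' size=0x5=5, data at stream[3..8]='3dvyl' -> body[0..5], body so far='3dvyl'
Chunk 2: stream[10..11]='4' size=0x4=4, data at stream[13..17]='wxe2' -> body[5..9], body so far='3dvylwxe2'
Chunk 3: stream[19..20]='4' size=0x4=4, data at stream[22..26]='6frh' -> body[9..13], body so far='3dvylwxe26frh'
Chunk 4: stream[28..29]='0' size=0 (terminator). Final body='3dvylwxe26frh' (13 bytes)
Body byte 5 at stream offset 13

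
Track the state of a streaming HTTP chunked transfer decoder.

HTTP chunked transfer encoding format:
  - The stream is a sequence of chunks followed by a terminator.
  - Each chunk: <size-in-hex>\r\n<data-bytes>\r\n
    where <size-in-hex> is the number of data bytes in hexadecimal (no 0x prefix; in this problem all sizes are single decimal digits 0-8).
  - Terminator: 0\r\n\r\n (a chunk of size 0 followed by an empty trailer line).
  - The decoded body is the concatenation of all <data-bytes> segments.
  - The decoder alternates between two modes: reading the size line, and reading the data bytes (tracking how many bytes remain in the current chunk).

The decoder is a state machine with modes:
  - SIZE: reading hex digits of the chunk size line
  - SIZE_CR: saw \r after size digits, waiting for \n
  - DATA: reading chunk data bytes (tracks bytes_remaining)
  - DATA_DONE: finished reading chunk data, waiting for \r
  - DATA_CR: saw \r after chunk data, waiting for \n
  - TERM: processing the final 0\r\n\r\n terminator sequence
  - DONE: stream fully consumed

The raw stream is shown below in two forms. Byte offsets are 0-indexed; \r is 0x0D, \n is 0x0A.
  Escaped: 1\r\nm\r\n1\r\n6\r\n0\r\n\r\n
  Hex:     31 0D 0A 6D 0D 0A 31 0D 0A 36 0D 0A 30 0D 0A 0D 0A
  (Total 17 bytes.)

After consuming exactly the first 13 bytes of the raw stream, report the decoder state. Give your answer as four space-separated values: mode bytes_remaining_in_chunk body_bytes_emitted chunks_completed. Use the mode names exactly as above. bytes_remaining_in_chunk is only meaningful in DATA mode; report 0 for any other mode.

Answer: SIZE 0 2 2

Derivation:
Byte 0 = '1': mode=SIZE remaining=0 emitted=0 chunks_done=0
Byte 1 = 0x0D: mode=SIZE_CR remaining=0 emitted=0 chunks_done=0
Byte 2 = 0x0A: mode=DATA remaining=1 emitted=0 chunks_done=0
Byte 3 = 'm': mode=DATA_DONE remaining=0 emitted=1 chunks_done=0
Byte 4 = 0x0D: mode=DATA_CR remaining=0 emitted=1 chunks_done=0
Byte 5 = 0x0A: mode=SIZE remaining=0 emitted=1 chunks_done=1
Byte 6 = '1': mode=SIZE remaining=0 emitted=1 chunks_done=1
Byte 7 = 0x0D: mode=SIZE_CR remaining=0 emitted=1 chunks_done=1
Byte 8 = 0x0A: mode=DATA remaining=1 emitted=1 chunks_done=1
Byte 9 = '6': mode=DATA_DONE remaining=0 emitted=2 chunks_done=1
Byte 10 = 0x0D: mode=DATA_CR remaining=0 emitted=2 chunks_done=1
Byte 11 = 0x0A: mode=SIZE remaining=0 emitted=2 chunks_done=2
Byte 12 = '0': mode=SIZE remaining=0 emitted=2 chunks_done=2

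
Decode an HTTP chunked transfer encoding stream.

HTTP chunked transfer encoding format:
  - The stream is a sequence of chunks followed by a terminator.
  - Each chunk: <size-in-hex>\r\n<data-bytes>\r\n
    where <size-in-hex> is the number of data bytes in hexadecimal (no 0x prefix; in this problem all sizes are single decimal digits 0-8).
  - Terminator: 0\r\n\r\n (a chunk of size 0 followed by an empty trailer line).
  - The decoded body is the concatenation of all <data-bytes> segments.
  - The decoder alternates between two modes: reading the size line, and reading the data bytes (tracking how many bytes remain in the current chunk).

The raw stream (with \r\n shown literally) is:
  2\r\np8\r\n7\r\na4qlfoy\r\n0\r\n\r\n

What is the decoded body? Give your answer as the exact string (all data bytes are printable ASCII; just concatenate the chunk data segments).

Answer: p8a4qlfoy

Derivation:
Chunk 1: stream[0..1]='2' size=0x2=2, data at stream[3..5]='p8' -> body[0..2], body so far='p8'
Chunk 2: stream[7..8]='7' size=0x7=7, data at stream[10..17]='a4qlfoy' -> body[2..9], body so far='p8a4qlfoy'
Chunk 3: stream[19..20]='0' size=0 (terminator). Final body='p8a4qlfoy' (9 bytes)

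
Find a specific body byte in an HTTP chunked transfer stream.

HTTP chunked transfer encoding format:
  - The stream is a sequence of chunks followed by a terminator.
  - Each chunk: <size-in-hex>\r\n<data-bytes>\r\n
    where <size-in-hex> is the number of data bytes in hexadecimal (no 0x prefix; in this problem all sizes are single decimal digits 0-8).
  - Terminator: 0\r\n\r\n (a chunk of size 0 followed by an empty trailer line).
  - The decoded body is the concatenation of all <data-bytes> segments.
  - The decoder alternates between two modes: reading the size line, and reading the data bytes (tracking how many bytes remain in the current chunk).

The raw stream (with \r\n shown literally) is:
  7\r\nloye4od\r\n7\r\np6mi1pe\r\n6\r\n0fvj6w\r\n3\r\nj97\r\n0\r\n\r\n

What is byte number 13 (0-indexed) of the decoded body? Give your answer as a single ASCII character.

Answer: e

Derivation:
Chunk 1: stream[0..1]='7' size=0x7=7, data at stream[3..10]='loye4od' -> body[0..7], body so far='loye4od'
Chunk 2: stream[12..13]='7' size=0x7=7, data at stream[15..22]='p6mi1pe' -> body[7..14], body so far='loye4odp6mi1pe'
Chunk 3: stream[24..25]='6' size=0x6=6, data at stream[27..33]='0fvj6w' -> body[14..20], body so far='loye4odp6mi1pe0fvj6w'
Chunk 4: stream[35..36]='3' size=0x3=3, data at stream[38..41]='j97' -> body[20..23], body so far='loye4odp6mi1pe0fvj6wj97'
Chunk 5: stream[43..44]='0' size=0 (terminator). Final body='loye4odp6mi1pe0fvj6wj97' (23 bytes)
Body byte 13 = 'e'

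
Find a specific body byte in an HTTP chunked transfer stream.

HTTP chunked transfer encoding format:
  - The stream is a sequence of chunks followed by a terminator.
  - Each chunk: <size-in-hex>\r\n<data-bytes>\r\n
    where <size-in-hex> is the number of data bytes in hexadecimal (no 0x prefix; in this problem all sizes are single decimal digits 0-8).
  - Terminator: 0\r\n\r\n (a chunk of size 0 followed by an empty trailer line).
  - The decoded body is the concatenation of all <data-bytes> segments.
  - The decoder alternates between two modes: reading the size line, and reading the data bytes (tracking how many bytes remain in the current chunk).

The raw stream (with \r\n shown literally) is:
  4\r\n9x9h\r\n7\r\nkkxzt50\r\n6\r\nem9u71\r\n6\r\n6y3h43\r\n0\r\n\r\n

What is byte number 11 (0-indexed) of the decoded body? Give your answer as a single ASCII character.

Chunk 1: stream[0..1]='4' size=0x4=4, data at stream[3..7]='9x9h' -> body[0..4], body so far='9x9h'
Chunk 2: stream[9..10]='7' size=0x7=7, data at stream[12..19]='kkxzt50' -> body[4..11], body so far='9x9hkkxzt50'
Chunk 3: stream[21..22]='6' size=0x6=6, data at stream[24..30]='em9u71' -> body[11..17], body so far='9x9hkkxzt50em9u71'
Chunk 4: stream[32..33]='6' size=0x6=6, data at stream[35..41]='6y3h43' -> body[17..23], body so far='9x9hkkxzt50em9u716y3h43'
Chunk 5: stream[43..44]='0' size=0 (terminator). Final body='9x9hkkxzt50em9u716y3h43' (23 bytes)
Body byte 11 = 'e'

Answer: e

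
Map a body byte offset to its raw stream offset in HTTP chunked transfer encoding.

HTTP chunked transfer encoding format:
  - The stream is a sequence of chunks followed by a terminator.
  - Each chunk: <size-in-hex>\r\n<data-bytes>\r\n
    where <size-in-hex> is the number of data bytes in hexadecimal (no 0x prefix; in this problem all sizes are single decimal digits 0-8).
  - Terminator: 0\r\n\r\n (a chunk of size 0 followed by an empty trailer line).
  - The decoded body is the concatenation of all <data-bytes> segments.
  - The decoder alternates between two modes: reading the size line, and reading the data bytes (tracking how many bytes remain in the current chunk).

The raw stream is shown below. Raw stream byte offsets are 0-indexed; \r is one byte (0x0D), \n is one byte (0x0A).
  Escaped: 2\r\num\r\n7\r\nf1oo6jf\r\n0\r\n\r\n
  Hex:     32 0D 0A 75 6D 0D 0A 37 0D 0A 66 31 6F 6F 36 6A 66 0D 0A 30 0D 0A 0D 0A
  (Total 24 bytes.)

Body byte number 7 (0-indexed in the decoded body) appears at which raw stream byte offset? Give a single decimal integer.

Answer: 15

Derivation:
Chunk 1: stream[0..1]='2' size=0x2=2, data at stream[3..5]='um' -> body[0..2], body so far='um'
Chunk 2: stream[7..8]='7' size=0x7=7, data at stream[10..17]='f1oo6jf' -> body[2..9], body so far='umf1oo6jf'
Chunk 3: stream[19..20]='0' size=0 (terminator). Final body='umf1oo6jf' (9 bytes)
Body byte 7 at stream offset 15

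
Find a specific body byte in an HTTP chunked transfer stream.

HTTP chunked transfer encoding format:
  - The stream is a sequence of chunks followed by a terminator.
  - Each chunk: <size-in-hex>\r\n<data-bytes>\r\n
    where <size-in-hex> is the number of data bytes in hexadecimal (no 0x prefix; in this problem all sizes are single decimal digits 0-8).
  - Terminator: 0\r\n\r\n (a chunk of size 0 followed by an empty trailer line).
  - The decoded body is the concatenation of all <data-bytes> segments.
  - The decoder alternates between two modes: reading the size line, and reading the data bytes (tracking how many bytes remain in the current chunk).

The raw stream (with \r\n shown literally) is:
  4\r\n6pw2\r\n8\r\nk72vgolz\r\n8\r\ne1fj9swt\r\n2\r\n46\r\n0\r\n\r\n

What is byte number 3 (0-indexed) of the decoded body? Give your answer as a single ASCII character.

Answer: 2

Derivation:
Chunk 1: stream[0..1]='4' size=0x4=4, data at stream[3..7]='6pw2' -> body[0..4], body so far='6pw2'
Chunk 2: stream[9..10]='8' size=0x8=8, data at stream[12..20]='k72vgolz' -> body[4..12], body so far='6pw2k72vgolz'
Chunk 3: stream[22..23]='8' size=0x8=8, data at stream[25..33]='e1fj9swt' -> body[12..20], body so far='6pw2k72vgolze1fj9swt'
Chunk 4: stream[35..36]='2' size=0x2=2, data at stream[38..40]='46' -> body[20..22], body so far='6pw2k72vgolze1fj9swt46'
Chunk 5: stream[42..43]='0' size=0 (terminator). Final body='6pw2k72vgolze1fj9swt46' (22 bytes)
Body byte 3 = '2'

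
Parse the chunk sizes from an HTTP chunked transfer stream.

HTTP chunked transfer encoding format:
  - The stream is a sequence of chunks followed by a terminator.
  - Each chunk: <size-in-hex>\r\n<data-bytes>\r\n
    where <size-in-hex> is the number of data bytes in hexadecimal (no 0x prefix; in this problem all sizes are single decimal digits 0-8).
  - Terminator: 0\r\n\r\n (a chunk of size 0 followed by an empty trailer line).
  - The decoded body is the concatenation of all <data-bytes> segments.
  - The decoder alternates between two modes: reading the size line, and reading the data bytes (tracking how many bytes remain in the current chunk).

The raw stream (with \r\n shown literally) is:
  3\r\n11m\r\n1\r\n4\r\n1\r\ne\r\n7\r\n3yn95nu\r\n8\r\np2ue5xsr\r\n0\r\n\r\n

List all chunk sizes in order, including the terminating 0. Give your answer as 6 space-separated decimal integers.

Chunk 1: stream[0..1]='3' size=0x3=3, data at stream[3..6]='11m' -> body[0..3], body so far='11m'
Chunk 2: stream[8..9]='1' size=0x1=1, data at stream[11..12]='4' -> body[3..4], body so far='11m4'
Chunk 3: stream[14..15]='1' size=0x1=1, data at stream[17..18]='e' -> body[4..5], body so far='11m4e'
Chunk 4: stream[20..21]='7' size=0x7=7, data at stream[23..30]='3yn95nu' -> body[5..12], body so far='11m4e3yn95nu'
Chunk 5: stream[32..33]='8' size=0x8=8, data at stream[35..43]='p2ue5xsr' -> body[12..20], body so far='11m4e3yn95nup2ue5xsr'
Chunk 6: stream[45..46]='0' size=0 (terminator). Final body='11m4e3yn95nup2ue5xsr' (20 bytes)

Answer: 3 1 1 7 8 0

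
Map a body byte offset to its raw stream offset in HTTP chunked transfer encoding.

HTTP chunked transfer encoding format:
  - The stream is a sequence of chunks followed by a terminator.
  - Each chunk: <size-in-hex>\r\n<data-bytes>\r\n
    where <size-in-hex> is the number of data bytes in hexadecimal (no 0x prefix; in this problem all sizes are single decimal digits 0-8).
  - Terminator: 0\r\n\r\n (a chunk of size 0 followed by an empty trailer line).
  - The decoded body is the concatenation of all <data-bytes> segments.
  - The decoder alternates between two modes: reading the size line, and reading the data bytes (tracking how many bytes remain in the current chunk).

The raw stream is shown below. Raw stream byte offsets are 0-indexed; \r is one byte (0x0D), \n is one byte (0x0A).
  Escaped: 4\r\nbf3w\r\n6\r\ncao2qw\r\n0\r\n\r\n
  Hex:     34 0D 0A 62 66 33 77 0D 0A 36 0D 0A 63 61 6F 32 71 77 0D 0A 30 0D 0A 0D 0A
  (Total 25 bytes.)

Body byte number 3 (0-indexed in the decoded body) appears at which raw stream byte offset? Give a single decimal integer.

Answer: 6

Derivation:
Chunk 1: stream[0..1]='4' size=0x4=4, data at stream[3..7]='bf3w' -> body[0..4], body so far='bf3w'
Chunk 2: stream[9..10]='6' size=0x6=6, data at stream[12..18]='cao2qw' -> body[4..10], body so far='bf3wcao2qw'
Chunk 3: stream[20..21]='0' size=0 (terminator). Final body='bf3wcao2qw' (10 bytes)
Body byte 3 at stream offset 6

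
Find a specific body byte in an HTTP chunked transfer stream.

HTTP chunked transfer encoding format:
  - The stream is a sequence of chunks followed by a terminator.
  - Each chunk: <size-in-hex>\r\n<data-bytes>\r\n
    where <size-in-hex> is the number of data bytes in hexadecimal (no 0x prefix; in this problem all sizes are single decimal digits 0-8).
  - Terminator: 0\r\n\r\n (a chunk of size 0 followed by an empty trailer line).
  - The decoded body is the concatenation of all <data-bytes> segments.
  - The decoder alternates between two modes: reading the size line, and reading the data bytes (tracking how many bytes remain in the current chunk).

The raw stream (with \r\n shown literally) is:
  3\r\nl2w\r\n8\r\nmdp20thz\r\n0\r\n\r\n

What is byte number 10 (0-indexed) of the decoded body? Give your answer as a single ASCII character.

Answer: z

Derivation:
Chunk 1: stream[0..1]='3' size=0x3=3, data at stream[3..6]='l2w' -> body[0..3], body so far='l2w'
Chunk 2: stream[8..9]='8' size=0x8=8, data at stream[11..19]='mdp20thz' -> body[3..11], body so far='l2wmdp20thz'
Chunk 3: stream[21..22]='0' size=0 (terminator). Final body='l2wmdp20thz' (11 bytes)
Body byte 10 = 'z'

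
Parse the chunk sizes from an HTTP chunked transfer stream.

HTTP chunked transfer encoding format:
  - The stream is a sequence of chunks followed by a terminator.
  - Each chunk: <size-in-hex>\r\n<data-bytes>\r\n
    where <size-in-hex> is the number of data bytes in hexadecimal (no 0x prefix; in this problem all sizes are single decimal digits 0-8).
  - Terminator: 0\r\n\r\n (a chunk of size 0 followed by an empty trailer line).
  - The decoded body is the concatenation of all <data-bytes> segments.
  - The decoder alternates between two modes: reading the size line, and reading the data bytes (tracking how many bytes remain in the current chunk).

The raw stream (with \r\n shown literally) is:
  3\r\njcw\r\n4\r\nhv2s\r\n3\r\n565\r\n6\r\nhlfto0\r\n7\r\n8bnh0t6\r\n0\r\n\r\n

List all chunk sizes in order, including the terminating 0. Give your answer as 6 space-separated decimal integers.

Chunk 1: stream[0..1]='3' size=0x3=3, data at stream[3..6]='jcw' -> body[0..3], body so far='jcw'
Chunk 2: stream[8..9]='4' size=0x4=4, data at stream[11..15]='hv2s' -> body[3..7], body so far='jcwhv2s'
Chunk 3: stream[17..18]='3' size=0x3=3, data at stream[20..23]='565' -> body[7..10], body so far='jcwhv2s565'
Chunk 4: stream[25..26]='6' size=0x6=6, data at stream[28..34]='hlfto0' -> body[10..16], body so far='jcwhv2s565hlfto0'
Chunk 5: stream[36..37]='7' size=0x7=7, data at stream[39..46]='8bnh0t6' -> body[16..23], body so far='jcwhv2s565hlfto08bnh0t6'
Chunk 6: stream[48..49]='0' size=0 (terminator). Final body='jcwhv2s565hlfto08bnh0t6' (23 bytes)

Answer: 3 4 3 6 7 0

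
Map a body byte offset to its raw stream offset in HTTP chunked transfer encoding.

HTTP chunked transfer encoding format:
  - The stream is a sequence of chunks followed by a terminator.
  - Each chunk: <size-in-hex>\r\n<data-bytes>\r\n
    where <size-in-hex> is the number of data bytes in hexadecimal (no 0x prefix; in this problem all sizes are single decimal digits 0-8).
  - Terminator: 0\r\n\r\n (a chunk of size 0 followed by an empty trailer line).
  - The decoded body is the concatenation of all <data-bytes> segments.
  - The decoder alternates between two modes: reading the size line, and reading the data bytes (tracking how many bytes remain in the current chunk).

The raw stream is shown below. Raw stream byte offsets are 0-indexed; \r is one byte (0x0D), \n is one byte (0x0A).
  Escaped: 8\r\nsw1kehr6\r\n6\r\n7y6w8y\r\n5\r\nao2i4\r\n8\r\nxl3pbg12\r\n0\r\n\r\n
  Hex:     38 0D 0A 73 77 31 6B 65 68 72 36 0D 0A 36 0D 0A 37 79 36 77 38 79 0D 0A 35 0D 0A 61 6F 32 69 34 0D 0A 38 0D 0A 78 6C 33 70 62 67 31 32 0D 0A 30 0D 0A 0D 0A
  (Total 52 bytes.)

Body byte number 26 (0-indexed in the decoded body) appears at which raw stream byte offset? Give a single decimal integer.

Answer: 44

Derivation:
Chunk 1: stream[0..1]='8' size=0x8=8, data at stream[3..11]='sw1kehr6' -> body[0..8], body so far='sw1kehr6'
Chunk 2: stream[13..14]='6' size=0x6=6, data at stream[16..22]='7y6w8y' -> body[8..14], body so far='sw1kehr67y6w8y'
Chunk 3: stream[24..25]='5' size=0x5=5, data at stream[27..32]='ao2i4' -> body[14..19], body so far='sw1kehr67y6w8yao2i4'
Chunk 4: stream[34..35]='8' size=0x8=8, data at stream[37..45]='xl3pbg12' -> body[19..27], body so far='sw1kehr67y6w8yao2i4xl3pbg12'
Chunk 5: stream[47..48]='0' size=0 (terminator). Final body='sw1kehr67y6w8yao2i4xl3pbg12' (27 bytes)
Body byte 26 at stream offset 44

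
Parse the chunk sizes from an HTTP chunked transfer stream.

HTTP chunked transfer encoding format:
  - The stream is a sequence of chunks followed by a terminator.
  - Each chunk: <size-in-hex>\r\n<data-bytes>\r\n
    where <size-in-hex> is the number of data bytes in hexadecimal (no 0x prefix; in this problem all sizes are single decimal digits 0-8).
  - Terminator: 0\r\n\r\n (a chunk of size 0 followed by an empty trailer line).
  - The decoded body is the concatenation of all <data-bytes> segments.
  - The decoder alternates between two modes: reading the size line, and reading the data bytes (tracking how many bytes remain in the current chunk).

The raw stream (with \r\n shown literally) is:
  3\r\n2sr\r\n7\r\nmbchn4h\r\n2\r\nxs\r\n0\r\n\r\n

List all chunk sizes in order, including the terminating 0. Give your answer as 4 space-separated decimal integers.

Answer: 3 7 2 0

Derivation:
Chunk 1: stream[0..1]='3' size=0x3=3, data at stream[3..6]='2sr' -> body[0..3], body so far='2sr'
Chunk 2: stream[8..9]='7' size=0x7=7, data at stream[11..18]='mbchn4h' -> body[3..10], body so far='2srmbchn4h'
Chunk 3: stream[20..21]='2' size=0x2=2, data at stream[23..25]='xs' -> body[10..12], body so far='2srmbchn4hxs'
Chunk 4: stream[27..28]='0' size=0 (terminator). Final body='2srmbchn4hxs' (12 bytes)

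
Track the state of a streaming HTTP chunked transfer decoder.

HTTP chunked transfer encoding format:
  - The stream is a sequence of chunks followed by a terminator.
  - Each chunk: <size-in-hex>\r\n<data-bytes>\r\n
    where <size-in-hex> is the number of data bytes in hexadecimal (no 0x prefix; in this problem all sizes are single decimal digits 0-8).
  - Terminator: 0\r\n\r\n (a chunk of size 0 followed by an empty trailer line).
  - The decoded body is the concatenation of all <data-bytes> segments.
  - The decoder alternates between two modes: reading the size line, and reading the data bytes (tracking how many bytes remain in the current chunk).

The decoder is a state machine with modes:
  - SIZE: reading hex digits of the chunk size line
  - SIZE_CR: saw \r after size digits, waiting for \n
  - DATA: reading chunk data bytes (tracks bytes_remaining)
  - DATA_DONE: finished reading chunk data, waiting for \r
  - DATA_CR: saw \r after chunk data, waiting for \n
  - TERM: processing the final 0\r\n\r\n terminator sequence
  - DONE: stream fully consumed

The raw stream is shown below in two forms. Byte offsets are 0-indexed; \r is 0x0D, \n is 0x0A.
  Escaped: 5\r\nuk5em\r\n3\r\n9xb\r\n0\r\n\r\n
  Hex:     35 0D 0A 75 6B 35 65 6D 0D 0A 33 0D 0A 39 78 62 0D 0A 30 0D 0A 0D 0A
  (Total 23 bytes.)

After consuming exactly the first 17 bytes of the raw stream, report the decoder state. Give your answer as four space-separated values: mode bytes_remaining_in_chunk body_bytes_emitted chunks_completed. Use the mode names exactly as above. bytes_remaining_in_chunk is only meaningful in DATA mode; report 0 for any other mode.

Byte 0 = '5': mode=SIZE remaining=0 emitted=0 chunks_done=0
Byte 1 = 0x0D: mode=SIZE_CR remaining=0 emitted=0 chunks_done=0
Byte 2 = 0x0A: mode=DATA remaining=5 emitted=0 chunks_done=0
Byte 3 = 'u': mode=DATA remaining=4 emitted=1 chunks_done=0
Byte 4 = 'k': mode=DATA remaining=3 emitted=2 chunks_done=0
Byte 5 = '5': mode=DATA remaining=2 emitted=3 chunks_done=0
Byte 6 = 'e': mode=DATA remaining=1 emitted=4 chunks_done=0
Byte 7 = 'm': mode=DATA_DONE remaining=0 emitted=5 chunks_done=0
Byte 8 = 0x0D: mode=DATA_CR remaining=0 emitted=5 chunks_done=0
Byte 9 = 0x0A: mode=SIZE remaining=0 emitted=5 chunks_done=1
Byte 10 = '3': mode=SIZE remaining=0 emitted=5 chunks_done=1
Byte 11 = 0x0D: mode=SIZE_CR remaining=0 emitted=5 chunks_done=1
Byte 12 = 0x0A: mode=DATA remaining=3 emitted=5 chunks_done=1
Byte 13 = '9': mode=DATA remaining=2 emitted=6 chunks_done=1
Byte 14 = 'x': mode=DATA remaining=1 emitted=7 chunks_done=1
Byte 15 = 'b': mode=DATA_DONE remaining=0 emitted=8 chunks_done=1
Byte 16 = 0x0D: mode=DATA_CR remaining=0 emitted=8 chunks_done=1

Answer: DATA_CR 0 8 1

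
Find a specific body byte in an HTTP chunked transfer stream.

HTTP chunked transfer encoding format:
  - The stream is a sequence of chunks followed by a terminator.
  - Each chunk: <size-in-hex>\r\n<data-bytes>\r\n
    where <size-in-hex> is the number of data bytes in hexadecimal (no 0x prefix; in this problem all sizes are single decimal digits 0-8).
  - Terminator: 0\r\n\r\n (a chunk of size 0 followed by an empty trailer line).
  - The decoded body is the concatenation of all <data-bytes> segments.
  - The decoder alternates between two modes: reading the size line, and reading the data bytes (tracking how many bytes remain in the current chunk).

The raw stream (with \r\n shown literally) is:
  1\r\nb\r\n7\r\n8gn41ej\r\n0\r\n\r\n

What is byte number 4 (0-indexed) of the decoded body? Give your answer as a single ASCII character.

Chunk 1: stream[0..1]='1' size=0x1=1, data at stream[3..4]='b' -> body[0..1], body so far='b'
Chunk 2: stream[6..7]='7' size=0x7=7, data at stream[9..16]='8gn41ej' -> body[1..8], body so far='b8gn41ej'
Chunk 3: stream[18..19]='0' size=0 (terminator). Final body='b8gn41ej' (8 bytes)
Body byte 4 = '4'

Answer: 4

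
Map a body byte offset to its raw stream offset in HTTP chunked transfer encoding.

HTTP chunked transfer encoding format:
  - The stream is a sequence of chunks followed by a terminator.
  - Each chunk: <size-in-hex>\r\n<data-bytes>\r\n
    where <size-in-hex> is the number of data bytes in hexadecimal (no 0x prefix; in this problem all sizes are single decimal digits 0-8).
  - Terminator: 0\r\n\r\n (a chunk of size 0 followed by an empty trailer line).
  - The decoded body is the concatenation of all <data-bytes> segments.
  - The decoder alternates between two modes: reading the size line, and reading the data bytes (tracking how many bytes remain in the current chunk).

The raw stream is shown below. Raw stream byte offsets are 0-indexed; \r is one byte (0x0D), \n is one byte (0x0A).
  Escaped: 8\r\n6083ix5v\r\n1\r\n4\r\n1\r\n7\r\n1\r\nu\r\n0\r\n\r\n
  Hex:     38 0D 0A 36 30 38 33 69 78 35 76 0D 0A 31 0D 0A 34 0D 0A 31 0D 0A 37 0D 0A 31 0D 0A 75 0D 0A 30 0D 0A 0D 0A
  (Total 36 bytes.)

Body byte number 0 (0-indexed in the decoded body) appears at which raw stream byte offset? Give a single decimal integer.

Answer: 3

Derivation:
Chunk 1: stream[0..1]='8' size=0x8=8, data at stream[3..11]='6083ix5v' -> body[0..8], body so far='6083ix5v'
Chunk 2: stream[13..14]='1' size=0x1=1, data at stream[16..17]='4' -> body[8..9], body so far='6083ix5v4'
Chunk 3: stream[19..20]='1' size=0x1=1, data at stream[22..23]='7' -> body[9..10], body so far='6083ix5v47'
Chunk 4: stream[25..26]='1' size=0x1=1, data at stream[28..29]='u' -> body[10..11], body so far='6083ix5v47u'
Chunk 5: stream[31..32]='0' size=0 (terminator). Final body='6083ix5v47u' (11 bytes)
Body byte 0 at stream offset 3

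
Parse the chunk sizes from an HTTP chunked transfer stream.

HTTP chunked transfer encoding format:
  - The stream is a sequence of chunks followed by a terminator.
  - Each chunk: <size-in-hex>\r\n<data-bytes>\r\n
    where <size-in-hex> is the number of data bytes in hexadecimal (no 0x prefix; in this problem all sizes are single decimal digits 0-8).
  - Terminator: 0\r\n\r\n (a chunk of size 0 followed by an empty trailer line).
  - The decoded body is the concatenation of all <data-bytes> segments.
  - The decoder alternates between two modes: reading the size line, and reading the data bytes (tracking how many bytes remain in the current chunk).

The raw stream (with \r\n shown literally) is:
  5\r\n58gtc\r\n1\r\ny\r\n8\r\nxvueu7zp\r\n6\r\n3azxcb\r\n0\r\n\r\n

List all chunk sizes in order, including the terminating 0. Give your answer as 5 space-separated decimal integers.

Chunk 1: stream[0..1]='5' size=0x5=5, data at stream[3..8]='58gtc' -> body[0..5], body so far='58gtc'
Chunk 2: stream[10..11]='1' size=0x1=1, data at stream[13..14]='y' -> body[5..6], body so far='58gtcy'
Chunk 3: stream[16..17]='8' size=0x8=8, data at stream[19..27]='xvueu7zp' -> body[6..14], body so far='58gtcyxvueu7zp'
Chunk 4: stream[29..30]='6' size=0x6=6, data at stream[32..38]='3azxcb' -> body[14..20], body so far='58gtcyxvueu7zp3azxcb'
Chunk 5: stream[40..41]='0' size=0 (terminator). Final body='58gtcyxvueu7zp3azxcb' (20 bytes)

Answer: 5 1 8 6 0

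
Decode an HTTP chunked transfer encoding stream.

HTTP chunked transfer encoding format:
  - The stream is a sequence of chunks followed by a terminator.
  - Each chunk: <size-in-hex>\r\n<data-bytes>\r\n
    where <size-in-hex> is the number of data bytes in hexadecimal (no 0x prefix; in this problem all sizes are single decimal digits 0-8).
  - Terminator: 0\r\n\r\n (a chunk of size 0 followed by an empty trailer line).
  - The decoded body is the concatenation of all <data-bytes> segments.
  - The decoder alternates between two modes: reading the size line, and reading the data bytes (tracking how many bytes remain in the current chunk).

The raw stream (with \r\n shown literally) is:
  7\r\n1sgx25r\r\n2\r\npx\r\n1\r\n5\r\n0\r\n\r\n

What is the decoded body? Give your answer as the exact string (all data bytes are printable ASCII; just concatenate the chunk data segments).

Answer: 1sgx25rpx5

Derivation:
Chunk 1: stream[0..1]='7' size=0x7=7, data at stream[3..10]='1sgx25r' -> body[0..7], body so far='1sgx25r'
Chunk 2: stream[12..13]='2' size=0x2=2, data at stream[15..17]='px' -> body[7..9], body so far='1sgx25rpx'
Chunk 3: stream[19..20]='1' size=0x1=1, data at stream[22..23]='5' -> body[9..10], body so far='1sgx25rpx5'
Chunk 4: stream[25..26]='0' size=0 (terminator). Final body='1sgx25rpx5' (10 bytes)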